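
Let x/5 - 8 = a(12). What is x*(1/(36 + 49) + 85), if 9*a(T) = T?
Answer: 202328/51 ≈ 3967.2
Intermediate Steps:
a(T) = T/9
x = 140/3 (x = 40 + 5*((1/9)*12) = 40 + 5*(4/3) = 40 + 20/3 = 140/3 ≈ 46.667)
x*(1/(36 + 49) + 85) = 140*(1/(36 + 49) + 85)/3 = 140*(1/85 + 85)/3 = (140/3)*(7226/85) = 202328/51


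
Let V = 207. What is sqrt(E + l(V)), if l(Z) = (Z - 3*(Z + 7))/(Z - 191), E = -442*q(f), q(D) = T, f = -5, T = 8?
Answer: I*sqrt(57011)/4 ≈ 59.692*I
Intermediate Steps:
q(D) = 8
E = -3536 (E = -442*8 = -3536)
l(Z) = (-21 - 2*Z)/(-191 + Z) (l(Z) = (Z - 3*(7 + Z))/(-191 + Z) = (Z + (-21 - 3*Z))/(-191 + Z) = (-21 - 2*Z)/(-191 + Z))
sqrt(E + l(V)) = sqrt(-3536 + (-21 - 2*207)/(-191 + 207)) = sqrt(-3536 + (-21 - 414)/16) = sqrt(-3536 + (1/16)*(-435)) = sqrt(-3536 - 435/16) = sqrt(-57011/16) = I*sqrt(57011)/4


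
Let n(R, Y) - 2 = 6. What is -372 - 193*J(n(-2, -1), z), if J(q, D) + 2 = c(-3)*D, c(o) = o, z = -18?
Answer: -10408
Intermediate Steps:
n(R, Y) = 8 (n(R, Y) = 2 + 6 = 8)
J(q, D) = -2 - 3*D
-372 - 193*J(n(-2, -1), z) = -372 - 193*(-2 - 3*(-18)) = -372 - 193*(-2 + 54) = -372 - 193*52 = -372 - 10036 = -10408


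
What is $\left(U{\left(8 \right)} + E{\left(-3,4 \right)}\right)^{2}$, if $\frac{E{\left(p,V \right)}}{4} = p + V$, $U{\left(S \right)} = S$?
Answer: $144$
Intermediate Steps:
$E{\left(p,V \right)} = 4 V + 4 p$ ($E{\left(p,V \right)} = 4 \left(p + V\right) = 4 \left(V + p\right) = 4 V + 4 p$)
$\left(U{\left(8 \right)} + E{\left(-3,4 \right)}\right)^{2} = \left(8 + \left(4 \cdot 4 + 4 \left(-3\right)\right)\right)^{2} = \left(8 + \left(16 - 12\right)\right)^{2} = \left(8 + 4\right)^{2} = 12^{2} = 144$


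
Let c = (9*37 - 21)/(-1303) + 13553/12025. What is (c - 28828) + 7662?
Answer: -331627150691/15668575 ≈ -21165.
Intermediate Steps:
c = 13907759/15668575 (c = (333 - 21)*(-1/1303) + 13553*(1/12025) = 312*(-1/1303) + 13553/12025 = -312/1303 + 13553/12025 = 13907759/15668575 ≈ 0.88762)
(c - 28828) + 7662 = (13907759/15668575 - 28828) + 7662 = -451679772341/15668575 + 7662 = -331627150691/15668575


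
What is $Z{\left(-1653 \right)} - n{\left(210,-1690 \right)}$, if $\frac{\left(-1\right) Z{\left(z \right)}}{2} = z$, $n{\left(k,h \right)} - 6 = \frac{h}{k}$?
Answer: $\frac{69469}{21} \approx 3308.0$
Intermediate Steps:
$n{\left(k,h \right)} = 6 + \frac{h}{k}$
$Z{\left(z \right)} = - 2 z$
$Z{\left(-1653 \right)} - n{\left(210,-1690 \right)} = \left(-2\right) \left(-1653\right) - \left(6 - \frac{1690}{210}\right) = 3306 - \left(6 - \frac{169}{21}\right) = 3306 - - \frac{43}{21} = 3306 + \frac{43}{21} = \frac{69469}{21}$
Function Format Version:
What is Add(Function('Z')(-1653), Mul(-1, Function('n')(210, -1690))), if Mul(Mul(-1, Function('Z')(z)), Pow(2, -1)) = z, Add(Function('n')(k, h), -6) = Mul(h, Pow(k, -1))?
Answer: Rational(69469, 21) ≈ 3308.0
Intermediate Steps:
Function('n')(k, h) = Add(6, Mul(h, Pow(k, -1)))
Function('Z')(z) = Mul(-2, z)
Add(Function('Z')(-1653), Mul(-1, Function('n')(210, -1690))) = Add(Mul(-2, -1653), Mul(-1, Add(6, Mul(-1690, Pow(210, -1))))) = Add(3306, Mul(-1, Add(6, Mul(-1690, Rational(1, 210))))) = Add(3306, Mul(-1, Add(6, Rational(-169, 21)))) = Add(3306, Mul(-1, Rational(-43, 21))) = Add(3306, Rational(43, 21)) = Rational(69469, 21)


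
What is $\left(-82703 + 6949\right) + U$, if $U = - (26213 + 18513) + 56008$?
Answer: $-64472$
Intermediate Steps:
$U = 11282$ ($U = \left(-1\right) 44726 + 56008 = -44726 + 56008 = 11282$)
$\left(-82703 + 6949\right) + U = \left(-82703 + 6949\right) + 11282 = -75754 + 11282 = -64472$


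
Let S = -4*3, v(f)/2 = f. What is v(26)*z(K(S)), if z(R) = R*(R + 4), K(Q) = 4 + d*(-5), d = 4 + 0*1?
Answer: 9984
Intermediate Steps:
d = 4 (d = 4 + 0 = 4)
v(f) = 2*f
S = -12
K(Q) = -16 (K(Q) = 4 + 4*(-5) = 4 - 20 = -16)
z(R) = R*(4 + R)
v(26)*z(K(S)) = (2*26)*(-16*(4 - 16)) = 52*(-16*(-12)) = 52*192 = 9984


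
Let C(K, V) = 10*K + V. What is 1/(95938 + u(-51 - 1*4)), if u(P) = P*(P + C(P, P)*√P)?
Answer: 98963/70691084744 - 33275*I*√55/70691084744 ≈ 1.3999e-6 - 3.4909e-6*I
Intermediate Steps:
C(K, V) = V + 10*K
u(P) = P*(P + 11*P^(3/2)) (u(P) = P*(P + (P + 10*P)*√P) = P*(P + (11*P)*√P) = P*(P + 11*P^(3/2)))
1/(95938 + u(-51 - 1*4)) = 1/(95938 + ((-51 - 1*4)² + 11*(-51 - 1*4)^(5/2))) = 1/(95938 + ((-51 - 4)² + 11*(-51 - 4)^(5/2))) = 1/(95938 + ((-55)² + 11*(-55)^(5/2))) = 1/(95938 + (3025 + 11*(3025*I*√55))) = 1/(95938 + (3025 + 33275*I*√55)) = 1/(98963 + 33275*I*√55)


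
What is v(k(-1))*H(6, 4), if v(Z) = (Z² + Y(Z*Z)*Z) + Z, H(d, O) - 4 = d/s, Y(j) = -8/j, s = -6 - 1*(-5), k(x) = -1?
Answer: -16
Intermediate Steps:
s = -1 (s = -6 + 5 = -1)
H(d, O) = 4 - d (H(d, O) = 4 + d/(-1) = 4 + d*(-1) = 4 - d)
v(Z) = Z + Z² - 8/Z (v(Z) = (Z² + (-8/Z²)*Z) + Z = (Z² - 8/Z) + Z = Z + Z² - 8/Z)
v(k(-1))*H(6, 4) = (-1 + (-1)² - 8/(-1))*(4 - 1*6) = (-1 + 1 - 8*(-1))*(4 - 6) = (-1 + 1 + 8)*(-2) = 8*(-2) = -16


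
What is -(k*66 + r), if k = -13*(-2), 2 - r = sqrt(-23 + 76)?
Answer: -1718 + sqrt(53) ≈ -1710.7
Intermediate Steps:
r = 2 - sqrt(53) (r = 2 - sqrt(-23 + 76) = 2 - sqrt(53) ≈ -5.2801)
k = 26
-(k*66 + r) = -(26*66 + (2 - sqrt(53))) = -(1716 + (2 - sqrt(53))) = -(1718 - sqrt(53)) = -1718 + sqrt(53)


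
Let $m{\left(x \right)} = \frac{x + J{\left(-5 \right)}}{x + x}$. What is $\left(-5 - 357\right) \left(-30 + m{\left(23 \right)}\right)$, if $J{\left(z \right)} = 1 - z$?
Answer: $\frac{244531}{23} \approx 10632.0$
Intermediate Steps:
$m{\left(x \right)} = \frac{6 + x}{2 x}$ ($m{\left(x \right)} = \frac{x + \left(1 - -5\right)}{x + x} = \frac{x + \left(1 + 5\right)}{2 x} = \left(x + 6\right) \frac{1}{2 x} = \left(6 + x\right) \frac{1}{2 x} = \frac{6 + x}{2 x}$)
$\left(-5 - 357\right) \left(-30 + m{\left(23 \right)}\right) = \left(-5 - 357\right) \left(-30 + \frac{6 + 23}{2 \cdot 23}\right) = - 362 \left(-30 + \frac{1}{2} \cdot \frac{1}{23} \cdot 29\right) = - 362 \left(-30 + \frac{29}{46}\right) = \left(-362\right) \left(- \frac{1351}{46}\right) = \frac{244531}{23}$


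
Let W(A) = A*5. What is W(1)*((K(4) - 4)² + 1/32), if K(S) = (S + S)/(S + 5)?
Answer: 125845/2592 ≈ 48.551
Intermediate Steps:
W(A) = 5*A
K(S) = 2*S/(5 + S) (K(S) = (2*S)/(5 + S) = 2*S/(5 + S))
W(1)*((K(4) - 4)² + 1/32) = (5*1)*((2*4/(5 + 4) - 4)² + 1/32) = 5*((2*4/9 - 4)² + 1/32) = 5*((2*4*(⅑) - 4)² + 1/32) = 5*((8/9 - 4)² + 1/32) = 5*((-28/9)² + 1/32) = 5*(784/81 + 1/32) = 5*(25169/2592) = 125845/2592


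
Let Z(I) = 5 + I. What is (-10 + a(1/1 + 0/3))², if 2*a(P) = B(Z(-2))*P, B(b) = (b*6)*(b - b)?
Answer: 100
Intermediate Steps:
B(b) = 0 (B(b) = (6*b)*0 = 0)
a(P) = 0 (a(P) = (0*P)/2 = (½)*0 = 0)
(-10 + a(1/1 + 0/3))² = (-10 + 0)² = (-10)² = 100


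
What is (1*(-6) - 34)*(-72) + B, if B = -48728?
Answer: -45848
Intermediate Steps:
(1*(-6) - 34)*(-72) + B = (1*(-6) - 34)*(-72) - 48728 = (-6 - 34)*(-72) - 48728 = -40*(-72) - 48728 = 2880 - 48728 = -45848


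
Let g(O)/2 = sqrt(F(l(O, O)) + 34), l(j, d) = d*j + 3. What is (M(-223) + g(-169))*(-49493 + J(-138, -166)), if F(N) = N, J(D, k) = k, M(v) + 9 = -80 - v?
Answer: -6654306 - 99318*sqrt(28598) ≈ -2.3450e+7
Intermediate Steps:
M(v) = -89 - v (M(v) = -9 + (-80 - v) = -89 - v)
l(j, d) = 3 + d*j
g(O) = 2*sqrt(37 + O**2) (g(O) = 2*sqrt((3 + O*O) + 34) = 2*sqrt((3 + O**2) + 34) = 2*sqrt(37 + O**2))
(M(-223) + g(-169))*(-49493 + J(-138, -166)) = ((-89 - 1*(-223)) + 2*sqrt(37 + (-169)**2))*(-49493 - 166) = ((-89 + 223) + 2*sqrt(37 + 28561))*(-49659) = (134 + 2*sqrt(28598))*(-49659) = -6654306 - 99318*sqrt(28598)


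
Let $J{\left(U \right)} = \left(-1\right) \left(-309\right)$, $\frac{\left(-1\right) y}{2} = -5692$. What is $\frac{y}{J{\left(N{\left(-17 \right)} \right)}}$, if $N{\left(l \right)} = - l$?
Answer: $\frac{11384}{309} \approx 36.841$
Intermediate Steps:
$y = 11384$ ($y = \left(-2\right) \left(-5692\right) = 11384$)
$J{\left(U \right)} = 309$
$\frac{y}{J{\left(N{\left(-17 \right)} \right)}} = \frac{11384}{309}$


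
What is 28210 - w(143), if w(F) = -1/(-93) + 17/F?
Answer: 375163066/13299 ≈ 28210.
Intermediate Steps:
w(F) = 1/93 + 17/F (w(F) = -1*(-1/93) + 17/F = 1/93 + 17/F)
28210 - w(143) = 28210 - (1581 + 143)/(93*143) = 28210 - 1724/(93*143) = 28210 - 1*1724/13299 = 28210 - 1724/13299 = 375163066/13299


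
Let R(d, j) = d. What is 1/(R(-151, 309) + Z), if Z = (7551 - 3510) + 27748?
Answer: 1/31638 ≈ 3.1608e-5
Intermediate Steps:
Z = 31789 (Z = 4041 + 27748 = 31789)
1/(R(-151, 309) + Z) = 1/(-151 + 31789) = 1/31638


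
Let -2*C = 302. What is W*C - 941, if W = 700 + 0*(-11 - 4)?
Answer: -106641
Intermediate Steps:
W = 700 (W = 700 + 0*(-15) = 700 + 0 = 700)
C = -151 (C = -½*302 = -151)
W*C - 941 = 700*(-151) - 941 = -105700 - 941 = -106641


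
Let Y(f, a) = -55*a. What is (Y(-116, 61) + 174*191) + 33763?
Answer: 63642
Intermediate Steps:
(Y(-116, 61) + 174*191) + 33763 = (-55*61 + 174*191) + 33763 = (-3355 + 33234) + 33763 = 29879 + 33763 = 63642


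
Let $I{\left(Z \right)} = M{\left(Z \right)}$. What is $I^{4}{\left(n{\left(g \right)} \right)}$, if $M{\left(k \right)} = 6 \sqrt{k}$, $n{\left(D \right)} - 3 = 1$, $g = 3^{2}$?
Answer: $20736$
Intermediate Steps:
$g = 9$
$n{\left(D \right)} = 4$ ($n{\left(D \right)} = 3 + 1 = 4$)
$I{\left(Z \right)} = 6 \sqrt{Z}$
$I^{4}{\left(n{\left(g \right)} \right)} = \left(6 \sqrt{4}\right)^{4} = \left(6 \cdot 2\right)^{4} = 12^{4} = 20736$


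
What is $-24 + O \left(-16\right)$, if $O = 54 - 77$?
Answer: $344$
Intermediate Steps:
$O = -23$
$-24 + O \left(-16\right) = -24 - -368 = -24 + 368 = 344$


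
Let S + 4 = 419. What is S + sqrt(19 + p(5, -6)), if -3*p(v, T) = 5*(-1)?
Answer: 415 + sqrt(186)/3 ≈ 419.55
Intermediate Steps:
p(v, T) = 5/3 (p(v, T) = -5*(-1)/3 = -1/3*(-5) = 5/3)
S = 415 (S = -4 + 419 = 415)
S + sqrt(19 + p(5, -6)) = 415 + sqrt(19 + 5/3) = 415 + sqrt(62/3) = 415 + sqrt(186)/3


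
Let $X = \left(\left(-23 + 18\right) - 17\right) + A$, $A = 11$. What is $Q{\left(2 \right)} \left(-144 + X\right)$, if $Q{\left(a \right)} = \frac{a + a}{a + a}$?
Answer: $-155$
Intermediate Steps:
$X = -11$ ($X = \left(\left(-23 + 18\right) - 17\right) + 11 = \left(-5 - 17\right) + 11 = -22 + 11 = -11$)
$Q{\left(a \right)} = 1$ ($Q{\left(a \right)} = \frac{2 a}{2 a} = 2 a \frac{1}{2 a} = 1$)
$Q{\left(2 \right)} \left(-144 + X\right) = 1 \left(-144 - 11\right) = 1 \left(-155\right) = -155$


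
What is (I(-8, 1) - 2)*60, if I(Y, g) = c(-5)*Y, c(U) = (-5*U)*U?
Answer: 59880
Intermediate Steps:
c(U) = -5*U²
I(Y, g) = -125*Y (I(Y, g) = (-5*(-5)²)*Y = (-5*25)*Y = -125*Y)
(I(-8, 1) - 2)*60 = (-125*(-8) - 2)*60 = (1000 - 2)*60 = 998*60 = 59880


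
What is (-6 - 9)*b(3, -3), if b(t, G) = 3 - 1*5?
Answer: 30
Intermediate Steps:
b(t, G) = -2 (b(t, G) = 3 - 5 = -2)
(-6 - 9)*b(3, -3) = (-6 - 9)*(-2) = -15*(-2) = 30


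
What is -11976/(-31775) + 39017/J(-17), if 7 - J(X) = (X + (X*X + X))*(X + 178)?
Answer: -748174327/1304300200 ≈ -0.57362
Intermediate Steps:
J(X) = 7 - (178 + X)*(X² + 2*X) (J(X) = 7 - (X + (X*X + X))*(X + 178) = 7 - (X + (X² + X))*(178 + X) = 7 - (X + (X + X²))*(178 + X) = 7 - (X² + 2*X)*(178 + X) = 7 - (178 + X)*(X² + 2*X))
-11976/(-31775) + 39017/J(-17) = -11976/(-31775) + 39017/(7 - 1*(-17)³ - 356*(-17) - 180*(-17)²) = -11976*(-1/31775) + 39017/(7 - 1*(-4913) + 6052 - 180*289) = 11976/31775 + 39017/(7 + 4913 + 6052 - 52020) = 11976/31775 + 39017/(-41048) = 11976/31775 + 39017*(-1/41048) = 11976/31775 - 39017/41048 = -748174327/1304300200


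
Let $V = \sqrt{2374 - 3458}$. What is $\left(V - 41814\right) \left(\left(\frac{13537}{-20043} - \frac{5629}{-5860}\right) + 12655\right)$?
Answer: $- \frac{3452880025841021}{6525110} + \frac{1486388302127 i \sqrt{271}}{58725990} \approx -5.2917 \cdot 10^{8} + 4.1666 \cdot 10^{5} i$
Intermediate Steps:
$V = 2 i \sqrt{271}$ ($V = \sqrt{2374 + \left(-5206 + 1748\right)} = \sqrt{2374 - 3458} = \sqrt{-1084} = 2 i \sqrt{271} \approx 32.924 i$)
$\left(V - 41814\right) \left(\left(\frac{13537}{-20043} - \frac{5629}{-5860}\right) + 12655\right) = \left(2 i \sqrt{271} - 41814\right) \left(\left(\frac{13537}{-20043} - \frac{5629}{-5860}\right) + 12655\right) = \left(-41814 + 2 i \sqrt{271}\right) \left(\left(13537 \left(- \frac{1}{20043}\right) - - \frac{5629}{5860}\right) + 12655\right) = \left(-41814 + 2 i \sqrt{271}\right) \left(\left(- \frac{13537}{20043} + \frac{5629}{5860}\right) + 12655\right) = \left(-41814 + 2 i \sqrt{271}\right) \left(\frac{33495227}{117451980} + 12655\right) = \left(-41814 + 2 i \sqrt{271}\right) \frac{1486388302127}{117451980} = - \frac{3452880025841021}{6525110} + \frac{1486388302127 i \sqrt{271}}{58725990}$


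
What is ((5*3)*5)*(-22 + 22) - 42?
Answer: -42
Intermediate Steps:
((5*3)*5)*(-22 + 22) - 42 = (15*5)*0 - 42 = 75*0 - 42 = 0 - 42 = -42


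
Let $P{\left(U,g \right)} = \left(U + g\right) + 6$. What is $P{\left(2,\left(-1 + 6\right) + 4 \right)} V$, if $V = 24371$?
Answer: $414307$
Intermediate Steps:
$P{\left(U,g \right)} = 6 + U + g$
$P{\left(2,\left(-1 + 6\right) + 4 \right)} V = \left(6 + 2 + \left(\left(-1 + 6\right) + 4\right)\right) 24371 = \left(6 + 2 + \left(5 + 4\right)\right) 24371 = \left(6 + 2 + 9\right) 24371 = 17 \cdot 24371 = 414307$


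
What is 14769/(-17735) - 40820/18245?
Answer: -198680621/64715015 ≈ -3.0701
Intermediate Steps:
14769/(-17735) - 40820/18245 = 14769*(-1/17735) - 40820*1/18245 = -14769/17735 - 8164/3649 = -198680621/64715015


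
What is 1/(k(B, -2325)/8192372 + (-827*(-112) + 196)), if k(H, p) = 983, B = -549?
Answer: 8192372/760415970023 ≈ 1.0774e-5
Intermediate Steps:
1/(k(B, -2325)/8192372 + (-827*(-112) + 196)) = 1/(983/8192372 + (-827*(-112) + 196)) = 1/(983*(1/8192372) + (92624 + 196)) = 1/(983/8192372 + 92820) = 1/(760415970023/8192372) = 8192372/760415970023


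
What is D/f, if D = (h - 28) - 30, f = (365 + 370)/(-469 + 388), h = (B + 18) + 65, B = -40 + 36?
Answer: -81/35 ≈ -2.3143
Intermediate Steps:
B = -4
h = 79 (h = (-4 + 18) + 65 = 14 + 65 = 79)
f = -245/27 (f = 735/(-81) = 735*(-1/81) = -245/27 ≈ -9.0741)
D = 21 (D = (79 - 28) - 30 = 51 - 30 = 21)
D/f = 21/(-245/27) = 21*(-27/245) = -81/35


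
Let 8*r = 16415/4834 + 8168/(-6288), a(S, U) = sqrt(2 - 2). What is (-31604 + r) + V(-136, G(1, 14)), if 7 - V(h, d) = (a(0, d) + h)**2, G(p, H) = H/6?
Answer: -380657119795/7599048 ≈ -50093.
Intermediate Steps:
G(p, H) = H/6 (G(p, H) = H*(1/6) = H/6)
a(S, U) = 0 (a(S, U) = sqrt(0) = 0)
r = 1991669/7599048 (r = (16415/4834 + 8168/(-6288))/8 = (16415*(1/4834) + 8168*(-1/6288))/8 = (16415/4834 - 1021/786)/8 = (1/8)*(1991669/949881) = 1991669/7599048 ≈ 0.26209)
V(h, d) = 7 - h**2 (V(h, d) = 7 - (0 + h)**2 = 7 - h**2)
(-31604 + r) + V(-136, G(1, 14)) = (-31604 + 1991669/7599048) + (7 - 1*(-136)**2) = -240158321323/7599048 + (7 - 1*18496) = -240158321323/7599048 + (7 - 18496) = -240158321323/7599048 - 18489 = -380657119795/7599048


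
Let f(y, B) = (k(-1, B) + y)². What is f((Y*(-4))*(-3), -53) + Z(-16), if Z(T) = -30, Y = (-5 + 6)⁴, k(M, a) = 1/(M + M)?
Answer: 409/4 ≈ 102.25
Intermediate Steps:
k(M, a) = 1/(2*M)
Y = 1 (Y = 1⁴ = 1)
f(y, B) = (-½ + y)² (f(y, B) = ((½)/(-1) + y)² = ((½)*(-1) + y)² = (-½ + y)²)
f((Y*(-4))*(-3), -53) + Z(-16) = (-1 + 2*((1*(-4))*(-3)))²/4 - 30 = (-1 + 2*(-4*(-3)))²/4 - 30 = (-1 + 2*12)²/4 - 30 = (-1 + 24)²/4 - 30 = (¼)*23² - 30 = (¼)*529 - 30 = 529/4 - 30 = 409/4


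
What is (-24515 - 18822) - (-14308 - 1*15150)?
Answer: -13879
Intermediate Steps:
(-24515 - 18822) - (-14308 - 1*15150) = -43337 - (-14308 - 15150) = -43337 - 1*(-29458) = -43337 + 29458 = -13879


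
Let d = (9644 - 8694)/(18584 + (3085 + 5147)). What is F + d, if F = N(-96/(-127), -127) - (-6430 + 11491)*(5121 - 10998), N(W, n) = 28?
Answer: 398801183675/13408 ≈ 2.9744e+7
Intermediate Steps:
d = 475/13408 (d = 950/(18584 + 8232) = 950/26816 = 950*(1/26816) = 475/13408 ≈ 0.035427)
F = 29743525 (F = 28 - (-6430 + 11491)*(5121 - 10998) = 28 - 5061*(-5877) = 28 - 1*(-29743497) = 28 + 29743497 = 29743525)
F + d = 29743525 + 475/13408 = 398801183675/13408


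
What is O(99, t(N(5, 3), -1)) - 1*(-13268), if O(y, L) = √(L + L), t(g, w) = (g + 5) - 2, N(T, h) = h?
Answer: 13268 + 2*√3 ≈ 13271.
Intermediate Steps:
t(g, w) = 3 + g (t(g, w) = (5 + g) - 2 = 3 + g)
O(y, L) = √2*√L (O(y, L) = √(2*L) = √2*√L)
O(99, t(N(5, 3), -1)) - 1*(-13268) = √2*√(3 + 3) - 1*(-13268) = √2*√6 + 13268 = 2*√3 + 13268 = 13268 + 2*√3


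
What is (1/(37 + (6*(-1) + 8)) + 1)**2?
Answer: 1600/1521 ≈ 1.0519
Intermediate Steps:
(1/(37 + (6*(-1) + 8)) + 1)**2 = (1/(37 + (-6 + 8)) + 1)**2 = (1/(37 + 2) + 1)**2 = (1/39 + 1)**2 = (40/39)**2 = 1600/1521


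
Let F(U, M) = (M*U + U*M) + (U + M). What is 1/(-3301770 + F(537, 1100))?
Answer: -1/2118733 ≈ -4.7198e-7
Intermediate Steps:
F(U, M) = M + U + 2*M*U (F(U, M) = (M*U + M*U) + (M + U) = 2*M*U + (M + U) = M + U + 2*M*U)
1/(-3301770 + F(537, 1100)) = 1/(-3301770 + (1100 + 537 + 2*1100*537)) = 1/(-3301770 + (1100 + 537 + 1181400)) = 1/(-3301770 + 1183037) = 1/(-2118733) = -1/2118733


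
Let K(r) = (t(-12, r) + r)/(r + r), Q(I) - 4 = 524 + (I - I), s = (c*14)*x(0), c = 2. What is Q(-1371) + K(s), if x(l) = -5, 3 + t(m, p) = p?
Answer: 148123/280 ≈ 529.01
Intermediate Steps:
t(m, p) = -3 + p
s = -140 (s = (2*14)*(-5) = 28*(-5) = -140)
Q(I) = 528 (Q(I) = 4 + (524 + (I - I)) = 4 + (524 + 0) = 4 + 524 = 528)
K(r) = (-3 + 2*r)/(2*r) (K(r) = ((-3 + r) + r)/(r + r) = (-3 + 2*r)/((2*r)) = (-3 + 2*r)*(1/(2*r)) = (-3 + 2*r)/(2*r))
Q(-1371) + K(s) = 528 + (-3/2 - 140)/(-140) = 528 - 1/140*(-283/2) = 528 + 283/280 = 148123/280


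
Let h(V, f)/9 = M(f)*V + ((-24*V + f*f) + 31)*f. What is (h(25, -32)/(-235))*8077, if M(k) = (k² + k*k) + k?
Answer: -521063424/47 ≈ -1.1086e+7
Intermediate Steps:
M(k) = k + 2*k² (M(k) = (k² + k²) + k = 2*k² + k = k + 2*k²)
h(V, f) = 9*f*(31 + f² - 24*V) + 9*V*f*(1 + 2*f) (h(V, f) = 9*((f*(1 + 2*f))*V + ((-24*V + f*f) + 31)*f) = 9*(V*f*(1 + 2*f) + ((-24*V + f²) + 31)*f) = 9*(V*f*(1 + 2*f) + ((f² - 24*V) + 31)*f) = 9*(V*f*(1 + 2*f) + (31 + f² - 24*V)*f) = 9*(V*f*(1 + 2*f) + f*(31 + f² - 24*V)) = 9*(f*(31 + f² - 24*V) + V*f*(1 + 2*f)) = 9*f*(31 + f² - 24*V) + 9*V*f*(1 + 2*f))
(h(25, -32)/(-235))*8077 = ((9*(-32)*(31 + (-32)² - 23*25 + 2*25*(-32)))/(-235))*8077 = ((9*(-32)*(31 + 1024 - 575 - 1600))*(-1/235))*8077 = ((9*(-32)*(-1120))*(-1/235))*8077 = (322560*(-1/235))*8077 = -64512/47*8077 = -521063424/47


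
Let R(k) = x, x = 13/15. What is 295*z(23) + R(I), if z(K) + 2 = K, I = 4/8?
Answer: 92938/15 ≈ 6195.9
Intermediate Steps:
I = ½ (I = 4*(⅛) = ½ ≈ 0.50000)
z(K) = -2 + K
x = 13/15 (x = 13*(1/15) = 13/15 ≈ 0.86667)
R(k) = 13/15
295*z(23) + R(I) = 295*(-2 + 23) + 13/15 = 295*21 + 13/15 = 6195 + 13/15 = 92938/15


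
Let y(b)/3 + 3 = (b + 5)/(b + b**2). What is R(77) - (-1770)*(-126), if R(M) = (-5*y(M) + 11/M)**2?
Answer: -221442792731/1002001 ≈ -2.2100e+5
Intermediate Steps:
y(b) = -9 + 3*(5 + b)/(b + b**2) (y(b) = -9 + 3*((b + 5)/(b + b**2)) = -9 + 3*((5 + b)/(b + b**2)) = -9 + 3*(5 + b)/(b + b**2))
R(M) = (11/M - 15*(5 - 3*M**2 - 2*M)/(M*(1 + M)))**2 (R(M) = (-15*(5 - 3*M**2 - 2*M)/(M*(1 + M)) + 11/M)**2 = (11/M - 15*(5 - 3*M**2 - 2*M)/(M*(1 + M)))**2)
R(77) - (-1770)*(-126) = (-64 + 41*77 + 45*77**2)**2/(77**2*(1 + 77)**2) - (-1770)*(-126) = (1/5929)*(-64 + 3157 + 45*5929)**2/78**2 - 1*223020 = (1/5929)*(1/6084)*(-64 + 3157 + 266805)**2 - 223020 = (1/5929)*(1/6084)*269898**2 - 223020 = (1/5929)*(1/6084)*72844930404 - 223020 = 2023470289/1002001 - 223020 = -221442792731/1002001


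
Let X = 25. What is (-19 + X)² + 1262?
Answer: 1298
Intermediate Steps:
(-19 + X)² + 1262 = (-19 + 25)² + 1262 = 6² + 1262 = 36 + 1262 = 1298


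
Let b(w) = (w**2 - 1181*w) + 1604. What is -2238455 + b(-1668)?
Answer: 2515281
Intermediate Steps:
b(w) = 1604 + w**2 - 1181*w
-2238455 + b(-1668) = -2238455 + (1604 + (-1668)**2 - 1181*(-1668)) = -2238455 + (1604 + 2782224 + 1969908) = -2238455 + 4753736 = 2515281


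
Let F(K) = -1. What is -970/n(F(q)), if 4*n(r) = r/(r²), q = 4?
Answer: 3880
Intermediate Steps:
n(r) = 1/(4*r) (n(r) = (r/(r²))/4 = (r/r²)/4 = 1/(4*r))
-970/n(F(q)) = -970/((¼)/(-1)) = -970/((¼)*(-1)) = -970/(-¼) = -970*(-4) = 3880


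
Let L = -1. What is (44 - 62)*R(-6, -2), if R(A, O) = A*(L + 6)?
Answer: 540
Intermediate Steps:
R(A, O) = 5*A (R(A, O) = A*(-1 + 6) = A*5 = 5*A)
(44 - 62)*R(-6, -2) = (44 - 62)*(5*(-6)) = -18*(-30) = 540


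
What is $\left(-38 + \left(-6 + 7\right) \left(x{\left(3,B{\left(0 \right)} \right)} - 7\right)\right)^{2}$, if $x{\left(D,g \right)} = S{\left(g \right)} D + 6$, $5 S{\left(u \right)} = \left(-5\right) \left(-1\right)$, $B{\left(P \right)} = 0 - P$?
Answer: $1296$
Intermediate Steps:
$B{\left(P \right)} = - P$
$S{\left(u \right)} = 1$ ($S{\left(u \right)} = \frac{\left(-5\right) \left(-1\right)}{5} = \frac{1}{5} \cdot 5 = 1$)
$x{\left(D,g \right)} = 6 + D$ ($x{\left(D,g \right)} = 1 D + 6 = D + 6 = 6 + D$)
$\left(-38 + \left(-6 + 7\right) \left(x{\left(3,B{\left(0 \right)} \right)} - 7\right)\right)^{2} = \left(-38 + \left(-6 + 7\right) \left(\left(6 + 3\right) - 7\right)\right)^{2} = \left(-38 + 1 \left(9 - 7\right)\right)^{2} = \left(-38 + 1 \cdot 2\right)^{2} = \left(-38 + 2\right)^{2} = \left(-36\right)^{2} = 1296$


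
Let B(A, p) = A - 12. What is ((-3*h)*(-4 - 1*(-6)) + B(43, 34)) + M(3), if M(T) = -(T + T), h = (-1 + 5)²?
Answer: -71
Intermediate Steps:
B(A, p) = -12 + A
h = 16 (h = 4² = 16)
M(T) = -2*T
((-3*h)*(-4 - 1*(-6)) + B(43, 34)) + M(3) = ((-3*16)*(-4 - 1*(-6)) + (-12 + 43)) - 2*3 = (-48*(-4 + 6) + 31) - 6 = (-48*2 + 31) - 6 = (-96 + 31) - 6 = -65 - 6 = -71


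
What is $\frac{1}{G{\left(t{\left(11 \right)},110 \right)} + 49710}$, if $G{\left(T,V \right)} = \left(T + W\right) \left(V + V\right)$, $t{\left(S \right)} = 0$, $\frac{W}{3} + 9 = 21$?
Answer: $\frac{1}{57630} \approx 1.7352 \cdot 10^{-5}$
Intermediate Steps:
$W = 36$ ($W = -27 + 3 \cdot 21 = -27 + 63 = 36$)
$G{\left(T,V \right)} = 2 V \left(36 + T\right)$ ($G{\left(T,V \right)} = \left(T + 36\right) \left(V + V\right) = \left(36 + T\right) 2 V = 2 V \left(36 + T\right)$)
$\frac{1}{G{\left(t{\left(11 \right)},110 \right)} + 49710} = \frac{1}{2 \cdot 110 \left(36 + 0\right) + 49710} = \frac{1}{2 \cdot 110 \cdot 36 + 49710} = \frac{1}{7920 + 49710} = \frac{1}{57630}$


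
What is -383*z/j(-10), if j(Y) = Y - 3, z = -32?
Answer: -12256/13 ≈ -942.77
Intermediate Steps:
j(Y) = -3 + Y
-383*z/j(-10) = -(-12256)/(-3 - 10) = -(-12256)/(-13) = -(-12256)*(-1)/13 = -383*32/13 = -12256/13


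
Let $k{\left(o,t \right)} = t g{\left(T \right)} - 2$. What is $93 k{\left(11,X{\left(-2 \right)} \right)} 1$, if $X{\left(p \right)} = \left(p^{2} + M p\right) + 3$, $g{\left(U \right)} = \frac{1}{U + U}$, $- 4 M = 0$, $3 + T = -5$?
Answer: $- \frac{3627}{16} \approx -226.69$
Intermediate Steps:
$T = -8$ ($T = -3 - 5 = -8$)
$M = 0$ ($M = \left(- \frac{1}{4}\right) 0 = 0$)
$g{\left(U \right)} = \frac{1}{2 U}$
$X{\left(p \right)} = 3 + p^{2}$ ($X{\left(p \right)} = \left(p^{2} + 0 p\right) + 3 = \left(p^{2} + 0\right) + 3 = p^{2} + 3 = 3 + p^{2}$)
$k{\left(o,t \right)} = -2 - \frac{t}{16}$ ($k{\left(o,t \right)} = t \frac{1}{2 \left(-8\right)} - 2 = t \frac{1}{2} \left(- \frac{1}{8}\right) - 2 = t \left(- \frac{1}{16}\right) - 2 = - \frac{t}{16} - 2 = -2 - \frac{t}{16}$)
$93 k{\left(11,X{\left(-2 \right)} \right)} 1 = 93 \left(-2 - \frac{3 + \left(-2\right)^{2}}{16}\right) 1 = 93 \left(-2 - \frac{3 + 4}{16}\right) 1 = 93 \left(-2 - \frac{7}{16}\right) 1 = 93 \left(- \frac{39}{16}\right) 1 = \left(- \frac{3627}{16}\right) 1 = - \frac{3627}{16}$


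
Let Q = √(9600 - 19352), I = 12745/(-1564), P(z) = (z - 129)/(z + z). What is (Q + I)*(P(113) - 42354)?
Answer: 1794049925/5198 - 9572020*I*√2438/113 ≈ 3.4514e+5 - 4.1826e+6*I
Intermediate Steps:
P(z) = (-129 + z)/(2*z) (P(z) = (-129 + z)/((2*z)) = (-129 + z)*(1/(2*z)) = (-129 + z)/(2*z))
I = -12745/1564 (I = 12745*(-1/1564) = -12745/1564 ≈ -8.1490)
Q = 2*I*√2438 (Q = √(-9752) = 2*I*√2438 ≈ 98.752*I)
(Q + I)*(P(113) - 42354) = (2*I*√2438 - 12745/1564)*((½)*(-129 + 113)/113 - 42354) = (-12745/1564 + 2*I*√2438)*((½)*(1/113)*(-16) - 42354) = (-12745/1564 + 2*I*√2438)*(-8/113 - 42354) = (-12745/1564 + 2*I*√2438)*(-4786010/113) = 1794049925/5198 - 9572020*I*√2438/113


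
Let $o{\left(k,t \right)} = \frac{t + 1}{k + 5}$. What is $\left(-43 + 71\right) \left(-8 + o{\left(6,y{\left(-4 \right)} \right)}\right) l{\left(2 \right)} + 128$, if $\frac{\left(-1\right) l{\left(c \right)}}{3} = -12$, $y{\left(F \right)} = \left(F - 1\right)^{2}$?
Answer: $- \frac{61088}{11} \approx -5553.5$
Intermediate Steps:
$y{\left(F \right)} = \left(-1 + F\right)^{2}$
$l{\left(c \right)} = 36$ ($l{\left(c \right)} = \left(-3\right) \left(-12\right) = 36$)
$o{\left(k,t \right)} = \frac{1 + t}{5 + k}$
$\left(-43 + 71\right) \left(-8 + o{\left(6,y{\left(-4 \right)} \right)}\right) l{\left(2 \right)} + 128 = \left(-43 + 71\right) \left(-8 + \frac{1 + \left(-1 - 4\right)^{2}}{5 + 6}\right) 36 + 128 = 28 \left(-8 + \frac{1 + \left(-5\right)^{2}}{11}\right) 36 + 128 = 28 \left(-8 + \frac{1 + 25}{11}\right) 36 + 128 = 28 \left(-8 + \frac{1}{11} \cdot 26\right) 36 + 128 = 28 \left(-8 + \frac{26}{11}\right) 36 + 128 = 28 \left(- \frac{62}{11}\right) 36 + 128 = \left(- \frac{1736}{11}\right) 36 + 128 = - \frac{62496}{11} + 128 = - \frac{61088}{11}$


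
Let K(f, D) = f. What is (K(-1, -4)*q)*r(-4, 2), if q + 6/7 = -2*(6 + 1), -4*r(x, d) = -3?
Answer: 78/7 ≈ 11.143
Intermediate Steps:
r(x, d) = ¾ (r(x, d) = -¼*(-3) = ¾)
q = -104/7 (q = -6/7 - 2*(6 + 1) = -6/7 - 2*7 = -6/7 - 14 = -104/7 ≈ -14.857)
(K(-1, -4)*q)*r(-4, 2) = -1*(-104/7)*(¾) = (104/7)*(¾) = 78/7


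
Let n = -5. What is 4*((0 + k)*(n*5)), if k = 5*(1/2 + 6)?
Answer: -3250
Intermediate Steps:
k = 65/2 (k = 5*(1/2 + 6) = 5*(13/2) = 65/2 ≈ 32.500)
4*((0 + k)*(n*5)) = 4*((0 + 65/2)*(-5*5)) = 4*((65/2)*(-25)) = 4*(-1625/2) = -3250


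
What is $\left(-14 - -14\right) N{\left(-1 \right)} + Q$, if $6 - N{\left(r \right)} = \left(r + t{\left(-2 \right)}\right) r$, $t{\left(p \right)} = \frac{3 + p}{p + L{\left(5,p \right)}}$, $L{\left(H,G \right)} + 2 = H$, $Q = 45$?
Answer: $45$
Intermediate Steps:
$L{\left(H,G \right)} = -2 + H$
$t{\left(p \right)} = 1$ ($t{\left(p \right)} = \frac{3 + p}{p + \left(-2 + 5\right)} = \frac{3 + p}{p + 3} = \frac{3 + p}{3 + p} = 1$)
$N{\left(r \right)} = 6 - r \left(1 + r\right)$ ($N{\left(r \right)} = 6 - \left(r + 1\right) r = 6 - \left(1 + r\right) r = 6 - r \left(1 + r\right)$)
$\left(-14 - -14\right) N{\left(-1 \right)} + Q = \left(-14 - -14\right) \left(6 - -1 - \left(-1\right)^{2}\right) + 45 = \left(-14 + 14\right) \left(6 + 1 - 1\right) + 45 = 0 \left(6 + 1 - 1\right) + 45 = 0 \cdot 6 + 45 = 0 + 45 = 45$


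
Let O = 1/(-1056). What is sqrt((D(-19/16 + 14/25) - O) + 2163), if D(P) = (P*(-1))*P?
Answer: sqrt(376812676911)/13200 ≈ 46.504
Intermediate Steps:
D(P) = -P**2 (D(P) = (-P)*P = -P**2)
O = -1/1056 ≈ -0.00094697
sqrt((D(-19/16 + 14/25) - O) + 2163) = sqrt((-(-19/16 + 14/25)**2 - 1*(-1/1056)) + 2163) = sqrt((-(-19*1/16 + 14*(1/25))**2 + 1/1056) + 2163) = sqrt((-(-19/16 + 14/25)**2 + 1/1056) + 2163) = sqrt((-(-251/400)**2 + 1/1056) + 2163) = sqrt((-1*63001/160000 + 1/1056) + 2163) = sqrt((-63001/160000 + 1/1056) + 2163) = sqrt(-2074033/5280000 + 2163) = sqrt(11418565967/5280000) = sqrt(376812676911)/13200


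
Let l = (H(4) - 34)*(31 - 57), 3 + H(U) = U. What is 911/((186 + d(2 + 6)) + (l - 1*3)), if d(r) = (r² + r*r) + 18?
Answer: 911/1187 ≈ 0.76748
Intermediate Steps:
H(U) = -3 + U
l = 858 (l = ((-3 + 4) - 34)*(31 - 57) = (1 - 34)*(-26) = -33*(-26) = 858)
d(r) = 18 + 2*r² (d(r) = (r² + r²) + 18 = 2*r² + 18 = 18 + 2*r²)
911/((186 + d(2 + 6)) + (l - 1*3)) = 911/((186 + (18 + 2*(2 + 6)²)) + (858 - 1*3)) = 911/((186 + (18 + 2*8²)) + (858 - 3)) = 911/((186 + (18 + 2*64)) + 855) = 911/((186 + (18 + 128)) + 855) = 911/((186 + 146) + 855) = 911/(332 + 855) = 911/1187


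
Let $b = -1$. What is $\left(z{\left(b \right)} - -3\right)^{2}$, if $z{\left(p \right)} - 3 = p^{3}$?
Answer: $25$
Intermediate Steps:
$z{\left(p \right)} = 3 + p^{3}$
$\left(z{\left(b \right)} - -3\right)^{2} = \left(\left(3 + \left(-1\right)^{3}\right) - -3\right)^{2} = \left(\left(3 - 1\right) + \left(-3 + 6\right)\right)^{2} = \left(2 + 3\right)^{2} = 5^{2} = 25$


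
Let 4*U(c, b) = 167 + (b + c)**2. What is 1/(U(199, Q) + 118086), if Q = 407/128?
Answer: 65536/8411342865 ≈ 7.7914e-6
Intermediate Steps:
Q = 407/128 (Q = 407*(1/128) = 407/128 ≈ 3.1797)
U(c, b) = 167/4 + (b + c)**2/4 (U(c, b) = (167 + (b + c)**2)/4 = 167/4 + (b + c)**2/4)
1/(U(199, Q) + 118086) = 1/((167/4 + (407/128 + 199)**2/4) + 118086) = 1/((167/4 + (25879/128)**2/4) + 118086) = 1/((167/4 + (1/4)*(669722641/16384)) + 118086) = 1/((167/4 + 669722641/65536) + 118086) = 1/(672458769/65536 + 118086) = 1/(8411342865/65536) = 65536/8411342865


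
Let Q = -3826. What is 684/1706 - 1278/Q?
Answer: 1199313/1631789 ≈ 0.73497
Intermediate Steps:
684/1706 - 1278/Q = 684/1706 - 1278/(-3826) = 684*(1/1706) - 1278*(-1/3826) = 342/853 + 639/1913 = 1199313/1631789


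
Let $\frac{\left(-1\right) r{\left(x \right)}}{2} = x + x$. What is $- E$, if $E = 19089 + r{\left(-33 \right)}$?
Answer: $-19221$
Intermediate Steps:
$r{\left(x \right)} = - 4 x$ ($r{\left(x \right)} = - 2 \left(x + x\right) = - 2 \cdot 2 x = - 4 x$)
$E = 19221$ ($E = 19089 - -132 = 19089 + 132 = 19221$)
$- E = \left(-1\right) 19221 = -19221$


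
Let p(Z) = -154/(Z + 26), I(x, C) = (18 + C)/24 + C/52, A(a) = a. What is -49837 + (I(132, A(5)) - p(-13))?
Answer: -15545119/312 ≈ -49824.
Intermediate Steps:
I(x, C) = ¾ + 19*C/312 (I(x, C) = (18 + C)*(1/24) + C*(1/52) = (¾ + C/24) + C/52 = ¾ + 19*C/312)
p(Z) = -154/(26 + Z)
-49837 + (I(132, A(5)) - p(-13)) = -49837 + ((¾ + (19/312)*5) - (-154)/(26 - 13)) = -49837 + ((¾ + 95/312) - (-154)/13) = -49837 + (329/312 - (-154)/13) = -49837 + (329/312 - 1*(-154/13)) = -49837 + (329/312 + 154/13) = -49837 + 4025/312 = -15545119/312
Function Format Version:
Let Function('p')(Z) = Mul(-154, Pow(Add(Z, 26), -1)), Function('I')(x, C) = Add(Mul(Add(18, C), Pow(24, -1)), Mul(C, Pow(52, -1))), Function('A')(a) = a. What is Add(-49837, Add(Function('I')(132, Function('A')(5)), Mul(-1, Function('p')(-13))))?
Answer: Rational(-15545119, 312) ≈ -49824.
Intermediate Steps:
Function('I')(x, C) = Add(Rational(3, 4), Mul(Rational(19, 312), C)) (Function('I')(x, C) = Add(Mul(Add(18, C), Rational(1, 24)), Mul(C, Rational(1, 52))) = Add(Add(Rational(3, 4), Mul(Rational(1, 24), C)), Mul(Rational(1, 52), C)) = Add(Rational(3, 4), Mul(Rational(19, 312), C)))
Function('p')(Z) = Mul(-154, Pow(Add(26, Z), -1))
Add(-49837, Add(Function('I')(132, Function('A')(5)), Mul(-1, Function('p')(-13)))) = Add(-49837, Add(Add(Rational(3, 4), Mul(Rational(19, 312), 5)), Mul(-1, Mul(-154, Pow(Add(26, -13), -1))))) = Add(-49837, Add(Add(Rational(3, 4), Rational(95, 312)), Mul(-1, Mul(-154, Pow(13, -1))))) = Add(-49837, Add(Rational(329, 312), Mul(-1, Mul(-154, Rational(1, 13))))) = Add(-49837, Add(Rational(329, 312), Mul(-1, Rational(-154, 13)))) = Add(-49837, Add(Rational(329, 312), Rational(154, 13))) = Add(-49837, Rational(4025, 312)) = Rational(-15545119, 312)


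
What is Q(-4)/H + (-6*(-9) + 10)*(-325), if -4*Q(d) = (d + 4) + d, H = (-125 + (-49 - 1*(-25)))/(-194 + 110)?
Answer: -3099116/149 ≈ -20799.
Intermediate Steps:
H = 149/84 (H = (-125 + (-49 + 25))/(-84) = (-125 - 24)*(-1/84) = -149*(-1/84) = 149/84 ≈ 1.7738)
Q(d) = -1 - d/2 (Q(d) = -((d + 4) + d)/4 = -((4 + d) + d)/4 = -(4 + 2*d)/4 = -1 - d/2)
Q(-4)/H + (-6*(-9) + 10)*(-325) = (-1 - ½*(-4))/(149/84) + (-6*(-9) + 10)*(-325) = (-1 + 2)*(84/149) + (54 + 10)*(-325) = 1*(84/149) + 64*(-325) = 84/149 - 20800 = -3099116/149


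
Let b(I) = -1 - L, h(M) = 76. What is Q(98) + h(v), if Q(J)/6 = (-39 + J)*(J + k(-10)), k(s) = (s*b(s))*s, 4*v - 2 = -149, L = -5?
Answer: 176368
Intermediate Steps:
v = -147/4 (v = ½ + (¼)*(-149) = ½ - 149/4 = -147/4 ≈ -36.750)
b(I) = 4 (b(I) = -1 - 1*(-5) = -1 + 5 = 4)
k(s) = 4*s² (k(s) = (s*4)*s = (4*s)*s = 4*s²)
Q(J) = 6*(-39 + J)*(400 + J) (Q(J) = 6*((-39 + J)*(J + 4*(-10)²)) = 6*((-39 + J)*(J + 4*100)) = 6*((-39 + J)*(J + 400)) = 6*((-39 + J)*(400 + J)) = 6*(-39 + J)*(400 + J))
Q(98) + h(v) = (-93600 + 6*98² + 2166*98) + 76 = (-93600 + 6*9604 + 212268) + 76 = (-93600 + 57624 + 212268) + 76 = 176292 + 76 = 176368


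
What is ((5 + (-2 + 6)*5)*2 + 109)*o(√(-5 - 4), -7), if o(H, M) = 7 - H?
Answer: 1113 - 477*I ≈ 1113.0 - 477.0*I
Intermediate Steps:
((5 + (-2 + 6)*5)*2 + 109)*o(√(-5 - 4), -7) = ((5 + (-2 + 6)*5)*2 + 109)*(7 - √(-5 - 4)) = ((5 + 4*5)*2 + 109)*(7 - √(-9)) = ((5 + 20)*2 + 109)*(7 - 3*I) = (25*2 + 109)*(7 - 3*I) = (50 + 109)*(7 - 3*I) = 159*(7 - 3*I) = 1113 - 477*I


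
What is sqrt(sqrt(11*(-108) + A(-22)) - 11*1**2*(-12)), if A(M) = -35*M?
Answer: sqrt(132 + I*sqrt(418)) ≈ 11.523 + 0.88712*I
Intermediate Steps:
sqrt(sqrt(11*(-108) + A(-22)) - 11*1**2*(-12)) = sqrt(sqrt(11*(-108) - 35*(-22)) - 11*1**2*(-12)) = sqrt(sqrt(-1188 + 770) - 11*1*(-12)) = sqrt(sqrt(-418) - 11*(-12)) = sqrt(I*sqrt(418) + 132) = sqrt(132 + I*sqrt(418))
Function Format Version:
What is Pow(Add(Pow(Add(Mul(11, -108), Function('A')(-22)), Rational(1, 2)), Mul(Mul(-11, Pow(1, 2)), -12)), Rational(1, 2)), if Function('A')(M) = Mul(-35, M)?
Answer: Pow(Add(132, Mul(I, Pow(418, Rational(1, 2)))), Rational(1, 2)) ≈ Add(11.523, Mul(0.88712, I))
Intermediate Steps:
Pow(Add(Pow(Add(Mul(11, -108), Function('A')(-22)), Rational(1, 2)), Mul(Mul(-11, Pow(1, 2)), -12)), Rational(1, 2)) = Pow(Add(Pow(Add(Mul(11, -108), Mul(-35, -22)), Rational(1, 2)), Mul(Mul(-11, Pow(1, 2)), -12)), Rational(1, 2)) = Pow(Add(Pow(Add(-1188, 770), Rational(1, 2)), Mul(Mul(-11, 1), -12)), Rational(1, 2)) = Pow(Add(Pow(-418, Rational(1, 2)), Mul(-11, -12)), Rational(1, 2)) = Pow(Add(Mul(I, Pow(418, Rational(1, 2))), 132), Rational(1, 2)) = Pow(Add(132, Mul(I, Pow(418, Rational(1, 2)))), Rational(1, 2))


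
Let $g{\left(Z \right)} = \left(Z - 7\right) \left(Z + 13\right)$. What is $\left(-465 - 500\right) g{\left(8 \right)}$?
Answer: $-20265$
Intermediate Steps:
$g{\left(Z \right)} = \left(-7 + Z\right) \left(13 + Z\right)$
$\left(-465 - 500\right) g{\left(8 \right)} = \left(-465 - 500\right) \left(-91 + 8^{2} + 6 \cdot 8\right) = - 965 \left(-91 + 64 + 48\right) = \left(-965\right) 21 = -20265$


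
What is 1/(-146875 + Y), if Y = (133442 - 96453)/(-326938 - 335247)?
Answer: -662185/97258458864 ≈ -6.8085e-6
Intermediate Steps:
Y = -36989/662185 (Y = 36989/(-662185) = 36989*(-1/662185) = -36989/662185 ≈ -0.055859)
1/(-146875 + Y) = 1/(-146875 - 36989/662185) = 1/(-97258458864/662185) = -662185/97258458864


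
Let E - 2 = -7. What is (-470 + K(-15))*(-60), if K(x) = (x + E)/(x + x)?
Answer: 28160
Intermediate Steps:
E = -5 (E = 2 - 7 = -5)
K(x) = (-5 + x)/(2*x) (K(x) = (x - 5)/(x + x) = (-5 + x)/((2*x)) = (-5 + x)*(1/(2*x)) = (-5 + x)/(2*x))
(-470 + K(-15))*(-60) = (-470 + (½)*(-5 - 15)/(-15))*(-60) = (-470 + (½)*(-1/15)*(-20))*(-60) = (-470 + ⅔)*(-60) = -1408/3*(-60) = 28160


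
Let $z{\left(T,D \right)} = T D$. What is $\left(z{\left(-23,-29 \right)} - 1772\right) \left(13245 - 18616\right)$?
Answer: $5934955$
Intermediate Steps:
$z{\left(T,D \right)} = D T$
$\left(z{\left(-23,-29 \right)} - 1772\right) \left(13245 - 18616\right) = \left(\left(-29\right) \left(-23\right) - 1772\right) \left(13245 - 18616\right) = \left(667 - 1772\right) \left(-5371\right) = \left(-1105\right) \left(-5371\right) = 5934955$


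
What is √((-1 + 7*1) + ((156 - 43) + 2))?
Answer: 11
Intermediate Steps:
√((-1 + 7*1) + ((156 - 43) + 2)) = √((-1 + 7) + (113 + 2)) = √(6 + 115) = √121 = 11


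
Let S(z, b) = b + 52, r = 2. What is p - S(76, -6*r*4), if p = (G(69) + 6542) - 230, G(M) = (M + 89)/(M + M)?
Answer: 435331/69 ≈ 6309.1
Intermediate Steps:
G(M) = (89 + M)/(2*M) (G(M) = (89 + M)/((2*M)) = (89 + M)*(1/(2*M)) = (89 + M)/(2*M))
p = 435607/69 (p = ((½)*(89 + 69)/69 + 6542) - 230 = ((½)*(1/69)*158 + 6542) - 230 = (79/69 + 6542) - 230 = 451477/69 - 230 = 435607/69 ≈ 6313.1)
S(z, b) = 52 + b
p - S(76, -6*r*4) = 435607/69 - (52 - 6*2*4) = 435607/69 - (52 - 12*4) = 435607/69 - (52 - 48) = 435607/69 - 1*4 = 435607/69 - 4 = 435331/69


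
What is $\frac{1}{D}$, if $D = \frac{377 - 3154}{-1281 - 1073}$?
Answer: $\frac{2354}{2777} \approx 0.84768$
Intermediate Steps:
$D = \frac{2777}{2354}$ ($D = - \frac{2777}{-2354} = \left(-2777\right) \left(- \frac{1}{2354}\right) = \frac{2777}{2354} \approx 1.1797$)
$\frac{1}{D} = \frac{1}{\frac{2777}{2354}} = \frac{2354}{2777}$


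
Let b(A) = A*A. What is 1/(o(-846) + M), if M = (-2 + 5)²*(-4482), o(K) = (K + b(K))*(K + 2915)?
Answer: 1/1479025692 ≈ 6.7612e-10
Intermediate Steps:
b(A) = A²
o(K) = (2915 + K)*(K + K²) (o(K) = (K + K²)*(K + 2915) = (K + K²)*(2915 + K) = (2915 + K)*(K + K²))
M = -40338 (M = 3²*(-4482) = 9*(-4482) = -40338)
1/(o(-846) + M) = 1/(-846*(2915 + (-846)² + 2916*(-846)) - 40338) = 1/(-846*(2915 + 715716 - 2466936) - 40338) = 1/(-846*(-1748305) - 40338) = 1/(1479066030 - 40338) = 1/1479025692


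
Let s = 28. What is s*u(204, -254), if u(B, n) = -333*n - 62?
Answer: 2366560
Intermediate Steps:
u(B, n) = -62 - 333*n
s*u(204, -254) = 28*(-62 - 333*(-254)) = 28*(-62 + 84582) = 28*84520 = 2366560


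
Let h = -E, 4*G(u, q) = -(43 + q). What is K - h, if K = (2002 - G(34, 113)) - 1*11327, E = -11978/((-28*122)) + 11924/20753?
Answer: -329008051555/35446124 ≈ -9281.9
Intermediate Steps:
G(u, q) = -43/4 - q/4 (G(u, q) = (-(43 + q))/4 = (-43 - q)/4 = -43/4 - q/4)
E = 144655909/35446124 (E = -11978/(-3416) + 11924*(1/20753) = -11978*(-1/3416) + 11924/20753 = 5989/1708 + 11924/20753 = 144655909/35446124 ≈ 4.0810)
h = -144655909/35446124 (h = -1*144655909/35446124 = -144655909/35446124 ≈ -4.0810)
K = -9286 (K = (2002 - (-43/4 - 1/4*113)) - 1*11327 = (2002 - (-43/4 - 113/4)) - 11327 = (2002 - 1*(-39)) - 11327 = (2002 + 39) - 11327 = 2041 - 11327 = -9286)
K - h = -9286 - 1*(-144655909/35446124) = -9286 + 144655909/35446124 = -329008051555/35446124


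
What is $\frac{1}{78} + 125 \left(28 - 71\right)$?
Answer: $- \frac{419249}{78} \approx -5375.0$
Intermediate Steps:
$\frac{1}{78} + 125 \left(28 - 71\right) = \frac{1}{78} + 125 \left(-43\right) = \frac{1}{78} - 5375 = - \frac{419249}{78}$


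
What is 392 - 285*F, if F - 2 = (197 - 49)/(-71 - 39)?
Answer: 2260/11 ≈ 205.45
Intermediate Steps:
F = 36/55 (F = 2 + (197 - 49)/(-71 - 39) = 2 + 148/(-110) = 2 + 148*(-1/110) = 2 - 74/55 = 36/55 ≈ 0.65455)
392 - 285*F = 392 - 285*36/55 = 392 - 2052/11 = 2260/11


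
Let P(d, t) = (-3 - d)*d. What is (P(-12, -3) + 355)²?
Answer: 61009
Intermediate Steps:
P(d, t) = d*(-3 - d)
(P(-12, -3) + 355)² = (-1*(-12)*(3 - 12) + 355)² = (-1*(-12)*(-9) + 355)² = (-108 + 355)² = 247² = 61009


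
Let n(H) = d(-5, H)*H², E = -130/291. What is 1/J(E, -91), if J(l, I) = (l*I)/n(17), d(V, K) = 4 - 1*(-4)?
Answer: 336396/5915 ≈ 56.872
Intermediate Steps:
E = -130/291 (E = -130*1/291 = -130/291 ≈ -0.44674)
d(V, K) = 8 (d(V, K) = 4 + 4 = 8)
n(H) = 8*H²
J(l, I) = I*l/2312 (J(l, I) = (l*I)/((8*17²)) = (I*l)/((8*289)) = (I*l)/2312 = (I*l)*(1/2312) = I*l/2312)
1/J(E, -91) = 1/((1/2312)*(-91)*(-130/291)) = 1/(5915/336396) = 336396/5915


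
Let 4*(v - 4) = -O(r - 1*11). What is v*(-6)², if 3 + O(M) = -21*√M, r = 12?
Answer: 360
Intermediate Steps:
O(M) = -3 - 21*√M
v = 10 (v = 4 + (-(-3 - 21*√(12 - 1*11)))/4 = 4 + (-(-3 - 21*√(12 - 11)))/4 = 4 + (-(-3 - 21*√1))/4 = 4 + (-(-3 - 21*1))/4 = 4 + (-(-3 - 21))/4 = 4 + (-1*(-24))/4 = 4 + (¼)*24 = 4 + 6 = 10)
v*(-6)² = 10*(-6)² = 10*36 = 360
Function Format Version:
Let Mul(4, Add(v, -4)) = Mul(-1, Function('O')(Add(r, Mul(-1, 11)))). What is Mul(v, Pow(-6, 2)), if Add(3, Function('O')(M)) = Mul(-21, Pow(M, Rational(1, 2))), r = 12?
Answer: 360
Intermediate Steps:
Function('O')(M) = Add(-3, Mul(-21, Pow(M, Rational(1, 2))))
v = 10 (v = Add(4, Mul(Rational(1, 4), Mul(-1, Add(-3, Mul(-21, Pow(Add(12, Mul(-1, 11)), Rational(1, 2))))))) = Add(4, Mul(Rational(1, 4), Mul(-1, Add(-3, Mul(-21, Pow(Add(12, -11), Rational(1, 2))))))) = Add(4, Mul(Rational(1, 4), Mul(-1, Add(-3, Mul(-21, Pow(1, Rational(1, 2))))))) = Add(4, Mul(Rational(1, 4), Mul(-1, Add(-3, Mul(-21, 1))))) = Add(4, Mul(Rational(1, 4), Mul(-1, Add(-3, -21)))) = Add(4, Mul(Rational(1, 4), Mul(-1, -24))) = Add(4, Mul(Rational(1, 4), 24)) = Add(4, 6) = 10)
Mul(v, Pow(-6, 2)) = Mul(10, Pow(-6, 2)) = Mul(10, 36) = 360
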